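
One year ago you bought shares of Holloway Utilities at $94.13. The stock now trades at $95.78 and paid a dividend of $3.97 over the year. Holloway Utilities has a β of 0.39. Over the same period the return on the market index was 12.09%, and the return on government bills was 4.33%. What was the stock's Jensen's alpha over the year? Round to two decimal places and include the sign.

Realised HPR = (P1 + D1 − P0) / P0 = (95.78 + 3.97 − 94.13) / 94.13 = 5.62 / 94.13 = 5.9705%
MRP = 12.09% − 4.33% = 7.76%
CAPM required = R_f + β·MRP = 4.33% + 0.39 × 7.76% = 7.3564%
α = realised − required = 5.9705% − 7.3564% = -1.39%

-1.39%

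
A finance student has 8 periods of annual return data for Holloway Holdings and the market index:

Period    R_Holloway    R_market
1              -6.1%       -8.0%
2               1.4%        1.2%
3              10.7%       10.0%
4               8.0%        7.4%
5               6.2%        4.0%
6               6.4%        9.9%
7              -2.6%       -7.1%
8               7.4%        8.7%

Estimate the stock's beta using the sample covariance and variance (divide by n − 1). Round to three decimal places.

Mean R_i = (-6.1 + 1.4 + 10.7 + 8.0 + 6.2 + 6.4 − 2.6 + 7.4) / 8 = 3.9250%
Mean R_m = (-8.0 + 1.2 + 10.0 + 7.4 + 4.0 + 9.9 − 7.1 + 8.7) / 8 = 3.2625%
Σ(R_i − R̄_i)(R_m − R̄_m) = 285.2375  ⇒  Cov = 285.2375 / 7 = 40.7482
Σ(R_m − R̄_m)² = 375.1588  ⇒  Var(R_m) = 375.1588 / 7 = 53.5941
β = Cov / Var(R_m) = 40.7482 / 53.5941 = 0.7603

0.760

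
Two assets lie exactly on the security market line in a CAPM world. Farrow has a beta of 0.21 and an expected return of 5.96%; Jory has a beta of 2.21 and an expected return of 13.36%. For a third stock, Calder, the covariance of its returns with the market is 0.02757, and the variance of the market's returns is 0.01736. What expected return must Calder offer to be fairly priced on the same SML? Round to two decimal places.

11.06%

MRP = (13.36% − 5.96%) / (2.21 − 0.21) = 3.7000%
R_f = 5.96% − 0.21 × 3.7000% = 5.1830%
β_Calder = Cov / Var(R_m) = 0.02757 / 0.01736 = 1.5881
E(R_Calder) = R_f + β × MRP = 5.1830% + 1.5881 × 3.7000% = 11.06%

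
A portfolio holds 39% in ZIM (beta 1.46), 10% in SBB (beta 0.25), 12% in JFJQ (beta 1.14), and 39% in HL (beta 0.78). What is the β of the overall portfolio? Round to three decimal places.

β_P = Σ w_i β_i = 0.39×1.46 + 0.10×0.25 + 0.12×1.14 + 0.39×0.78 = 1.0354

1.035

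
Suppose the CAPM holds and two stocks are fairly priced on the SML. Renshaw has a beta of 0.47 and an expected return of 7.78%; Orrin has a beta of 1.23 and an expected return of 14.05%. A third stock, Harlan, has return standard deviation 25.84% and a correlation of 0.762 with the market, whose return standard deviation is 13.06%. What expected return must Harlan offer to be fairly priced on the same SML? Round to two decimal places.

MRP = (14.05% − 7.78%) / (1.23 − 0.47) = 8.2500%
R_f = 7.78% − 0.47 × 8.2500% = 3.9025%
β_Harlan = ρ·σ_i/σ_m = 0.762 × 25.84 / 13.06 = 1.5077
E(R_Harlan) = R_f + β × MRP = 3.9025% + 1.5077 × 8.2500% = 16.34%

16.34%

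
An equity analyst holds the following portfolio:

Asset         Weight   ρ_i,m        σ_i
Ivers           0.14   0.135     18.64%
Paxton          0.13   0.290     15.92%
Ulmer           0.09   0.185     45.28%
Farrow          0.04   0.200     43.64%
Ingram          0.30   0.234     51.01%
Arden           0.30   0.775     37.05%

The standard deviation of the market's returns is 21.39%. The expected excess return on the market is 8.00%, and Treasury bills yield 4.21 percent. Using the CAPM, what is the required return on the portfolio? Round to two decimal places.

β_Ivers = 0.135 × 18.64% / 21.39% = 0.1176
β_Paxton = 0.290 × 15.92% / 21.39% = 0.2158
β_Ulmer = 0.185 × 45.28% / 21.39% = 0.3916
β_Farrow = 0.200 × 43.64% / 21.39% = 0.4080
β_Ingram = 0.234 × 51.01% / 21.39% = 0.5580
β_Arden = 0.775 × 37.05% / 21.39% = 1.3424
β_P = Σ w_i β_i = 0.14×0.1176 + 0.13×0.2158 + 0.09×0.3916 + 0.04×0.4080 + 0.30×0.5580 + 0.30×1.3424 = 0.6662
E(R_P) = R_f + β_P × MRP = 4.21% + 0.6662 × 8.00% = 9.54%

9.54%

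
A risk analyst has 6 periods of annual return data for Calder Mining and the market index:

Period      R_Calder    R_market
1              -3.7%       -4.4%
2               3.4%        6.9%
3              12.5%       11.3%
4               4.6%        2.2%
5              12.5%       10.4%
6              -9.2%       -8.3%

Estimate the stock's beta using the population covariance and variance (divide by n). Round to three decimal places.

Mean R_i = (-3.7 + 3.4 + 12.5 + 4.6 + 12.5 − 9.2) / 6 = 3.3500%
Mean R_m = (-4.4 + 6.9 + 11.3 + 2.2 + 10.4 − 8.3) / 6 = 3.0167%
Σ(R_i − R̄_i)(R_m − R̄_m) = 336.8350  ⇒  Cov = 336.8350 / 6 = 56.1392
Σ(R_m − R̄_m)² = 321.9483  ⇒  Var(R_m) = 321.9483 / 6 = 53.6581
β = Cov / Var(R_m) = 56.1392 / 53.6581 = 1.0462

1.046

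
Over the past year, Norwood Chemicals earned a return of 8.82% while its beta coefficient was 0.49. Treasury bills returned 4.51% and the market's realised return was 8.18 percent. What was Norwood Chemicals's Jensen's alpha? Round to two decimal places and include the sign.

+2.51%

Market excess return = 8.18% − 4.51% = 3.67%
CAPM benchmark = R_f + β(R_m − R_f) = 4.51% + 0.49 × 3.67% = 6.3083%
α = actual − benchmark = 8.82% − 6.3083% = +2.51%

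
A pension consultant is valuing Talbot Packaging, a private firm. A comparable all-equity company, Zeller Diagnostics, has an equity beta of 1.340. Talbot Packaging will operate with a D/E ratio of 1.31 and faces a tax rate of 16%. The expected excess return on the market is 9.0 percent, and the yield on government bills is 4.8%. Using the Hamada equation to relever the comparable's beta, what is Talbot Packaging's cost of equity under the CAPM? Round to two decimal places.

30.13%

β_L = β_U × [1 + (1 − t)(D/E)] = 1.340 × [1 + (1 − 0.16) × 1.31]
    = 1.340 × [1 + 0.84 × 1.31] = 1.340 × 2.1004 = 2.8145
E(R) = R_f + β_L × MRP = 4.8% + 2.8145 × 9.0% = 30.13%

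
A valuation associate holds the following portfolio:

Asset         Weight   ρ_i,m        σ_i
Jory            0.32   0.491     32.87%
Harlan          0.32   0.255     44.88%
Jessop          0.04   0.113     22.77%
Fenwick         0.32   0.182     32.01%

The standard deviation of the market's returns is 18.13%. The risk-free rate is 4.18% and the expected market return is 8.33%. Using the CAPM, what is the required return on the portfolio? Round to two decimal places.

6.65%

β_Jory = 0.491 × 32.87% / 18.13% = 0.8902
β_Harlan = 0.255 × 44.88% / 18.13% = 0.6312
β_Jessop = 0.113 × 22.77% / 18.13% = 0.1419
β_Fenwick = 0.182 × 32.01% / 18.13% = 0.3213
β_P = Σ w_i β_i = 0.32×0.8902 + 0.32×0.6312 + 0.04×0.1419 + 0.32×0.3213 = 0.5953
MRP = 8.33% − 4.18% = 4.15%
E(R_P) = R_f + β_P × MRP = 4.18% + 0.5953 × 4.15% = 6.65%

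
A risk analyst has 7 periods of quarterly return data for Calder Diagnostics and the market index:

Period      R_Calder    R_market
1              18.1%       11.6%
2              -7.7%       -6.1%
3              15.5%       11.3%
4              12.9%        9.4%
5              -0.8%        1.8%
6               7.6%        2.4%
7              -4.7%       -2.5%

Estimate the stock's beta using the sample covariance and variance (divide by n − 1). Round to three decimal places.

1.435

Mean R_i = (18.1 − 7.7 + 15.5 + 12.9 − 0.8 + 7.6 − 4.7) / 7 = 5.8429%
Mean R_m = (11.6 − 6.1 + 11.3 + 9.4 + 1.8 + 2.4 − 2.5) / 7 = 3.9857%
Σ(R_i − R̄_i)(R_m − R̄_m) = 418.8743  ⇒  Cov = 418.8743 / 6 = 69.8124
Σ(R_m − R̄_m)² = 291.8686  ⇒  Var(R_m) = 291.8686 / 6 = 48.6448
β = Cov / Var(R_m) = 69.8124 / 48.6448 = 1.4351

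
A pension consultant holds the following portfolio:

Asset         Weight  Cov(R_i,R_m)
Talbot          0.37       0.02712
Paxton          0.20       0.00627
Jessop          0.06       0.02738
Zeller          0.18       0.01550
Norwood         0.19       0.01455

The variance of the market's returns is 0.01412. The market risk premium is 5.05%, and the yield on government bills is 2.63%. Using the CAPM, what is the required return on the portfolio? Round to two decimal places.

β_Talbot = 0.02712 / 0.01412 = 1.9207
β_Paxton = 0.00627 / 0.01412 = 0.4441
β_Jessop = 0.02738 / 0.01412 = 1.9391
β_Zeller = 0.01550 / 0.01412 = 1.0977
β_Norwood = 0.01455 / 0.01412 = 1.0305
β_P = Σ w_i β_i = 0.37×1.9207 + 0.20×0.4441 + 0.06×1.9391 + 0.18×1.0977 + 0.19×1.0305 = 1.3092
E(R_P) = R_f + β_P × MRP = 2.63% + 1.3092 × 5.05% = 9.24%

9.24%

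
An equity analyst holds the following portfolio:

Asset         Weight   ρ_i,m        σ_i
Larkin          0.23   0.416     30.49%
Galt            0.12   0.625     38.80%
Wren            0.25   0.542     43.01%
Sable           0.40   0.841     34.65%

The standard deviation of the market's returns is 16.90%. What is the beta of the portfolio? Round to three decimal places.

β_Larkin = 0.416 × 30.49% / 16.90% = 0.7505
β_Galt = 0.625 × 38.80% / 16.90% = 1.4349
β_Wren = 0.542 × 43.01% / 16.90% = 1.3794
β_Sable = 0.841 × 34.65% / 16.90% = 1.7243
β_P = Σ w_i β_i = 0.23×0.7505 + 0.12×1.4349 + 0.25×1.3794 + 0.40×1.7243 = 1.3794

1.379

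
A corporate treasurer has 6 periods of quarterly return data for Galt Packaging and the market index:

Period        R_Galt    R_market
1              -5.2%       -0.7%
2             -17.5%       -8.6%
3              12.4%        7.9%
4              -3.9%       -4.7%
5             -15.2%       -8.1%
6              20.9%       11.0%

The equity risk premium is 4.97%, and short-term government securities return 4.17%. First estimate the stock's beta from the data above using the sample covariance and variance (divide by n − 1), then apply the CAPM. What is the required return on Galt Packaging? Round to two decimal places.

13.12%

Mean R_i = (-5.2 − 17.5 + 12.4 − 3.9 − 15.2 + 20.9) / 6 = -1.4167%
Mean R_m = (-0.7 − 8.6 + 7.9 − 4.7 − 8.1 + 11.0) / 6 = -0.5333%
Σ(R_i − R̄_i)(R_m − R̄_m) = 618.9167  ⇒  Cov = 618.9167 / 5 = 123.7833
Σ(R_m − R̄_m)² = 343.8533  ⇒  Var(R_m) = 343.8533 / 5 = 68.7707
β = Cov / Var(R_m) = 123.7833 / 68.7707 = 1.7999
E(R) = R_f + β × MRP = 4.17% + 1.7999 × 4.97% = 13.12%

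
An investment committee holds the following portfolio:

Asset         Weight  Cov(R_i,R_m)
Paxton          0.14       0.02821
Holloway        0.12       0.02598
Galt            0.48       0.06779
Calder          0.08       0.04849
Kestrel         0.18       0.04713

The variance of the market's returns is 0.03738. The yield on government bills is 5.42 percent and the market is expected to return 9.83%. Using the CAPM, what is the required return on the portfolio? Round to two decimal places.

β_Paxton = 0.02821 / 0.03738 = 0.7547
β_Holloway = 0.02598 / 0.03738 = 0.6950
β_Galt = 0.06779 / 0.03738 = 1.8135
β_Calder = 0.04849 / 0.03738 = 1.2972
β_Kestrel = 0.04713 / 0.03738 = 1.2608
β_P = Σ w_i β_i = 0.14×0.7547 + 0.12×0.6950 + 0.48×1.8135 + 0.08×1.2972 + 0.18×1.2608 = 1.3903
MRP = 9.83% − 5.42% = 4.41%
E(R_P) = R_f + β_P × MRP = 5.42% + 1.3903 × 4.41% = 11.55%

11.55%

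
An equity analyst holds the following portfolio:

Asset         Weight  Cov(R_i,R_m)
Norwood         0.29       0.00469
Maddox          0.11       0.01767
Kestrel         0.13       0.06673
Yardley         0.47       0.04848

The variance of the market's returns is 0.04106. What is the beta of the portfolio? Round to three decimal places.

0.847

β_Norwood = 0.00469 / 0.04106 = 0.1142
β_Maddox = 0.01767 / 0.04106 = 0.4303
β_Kestrel = 0.06673 / 0.04106 = 1.6252
β_Yardley = 0.04848 / 0.04106 = 1.1807
β_P = Σ w_i β_i = 0.29×0.1142 + 0.11×0.4303 + 0.13×1.6252 + 0.47×1.1807 = 0.8467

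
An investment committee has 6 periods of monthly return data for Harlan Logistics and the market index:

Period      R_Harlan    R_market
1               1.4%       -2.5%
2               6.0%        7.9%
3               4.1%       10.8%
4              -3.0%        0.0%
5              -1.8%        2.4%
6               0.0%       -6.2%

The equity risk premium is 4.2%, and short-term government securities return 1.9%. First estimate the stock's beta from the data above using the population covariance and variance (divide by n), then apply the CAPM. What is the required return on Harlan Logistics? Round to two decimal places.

3.34%

Mean R_i = (1.4 + 6.0 + 4.1 − 3.0 − 1.8 + 0.0) / 6 = 1.1167%
Mean R_m = (-2.5 + 7.9 + 10.8 + 0.0 + 2.4 − 6.2) / 6 = 2.0667%
Σ(R_i − R̄_i)(R_m − R̄_m) = 70.0133  ⇒  Cov = 70.0133 / 6 = 11.6689
Σ(R_m − R̄_m)² = 203.8733  ⇒  Var(R_m) = 203.8733 / 6 = 33.9789
β = Cov / Var(R_m) = 11.6689 / 33.9789 = 0.3434
E(R) = R_f + β × MRP = 1.9% + 0.3434 × 4.2% = 3.34%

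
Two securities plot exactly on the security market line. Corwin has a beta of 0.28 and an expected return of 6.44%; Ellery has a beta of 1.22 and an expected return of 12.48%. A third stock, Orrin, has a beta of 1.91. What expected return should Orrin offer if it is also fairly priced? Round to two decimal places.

16.91%

MRP (SML slope) = (12.48% − 6.44%) / (1.22 − 0.28) = 6.04% / 0.94 = 6.4255%
R_f (intercept) = 6.44% − 0.28 × 6.4255% = 4.6409%
E(R_Orrin) = R_f + β × MRP = 4.6409% + 1.91 × 6.4255% = 16.91%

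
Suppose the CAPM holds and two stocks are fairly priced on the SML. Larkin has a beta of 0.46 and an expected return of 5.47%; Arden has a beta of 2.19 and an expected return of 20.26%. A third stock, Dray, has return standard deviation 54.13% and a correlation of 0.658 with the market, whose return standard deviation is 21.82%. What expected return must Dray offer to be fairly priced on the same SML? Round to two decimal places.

MRP = (20.26% − 5.47%) / (2.19 − 0.46) = 8.5491%
R_f = 5.47% − 0.46 × 8.5491% = 1.5374%
β_Dray = ρ·σ_i/σ_m = 0.658 × 54.13 / 21.82 = 1.6323
E(R_Dray) = R_f + β × MRP = 1.5374% + 1.6323 × 8.5491% = 15.49%

15.49%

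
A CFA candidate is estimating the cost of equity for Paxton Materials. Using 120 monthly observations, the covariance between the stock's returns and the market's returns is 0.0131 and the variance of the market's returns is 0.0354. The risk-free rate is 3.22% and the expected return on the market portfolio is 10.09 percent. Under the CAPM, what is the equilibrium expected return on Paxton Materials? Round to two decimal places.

5.76%

β = Cov(R_i, R_m) / Var(R_m) = 0.0131 / 0.0354 = 0.3701
MRP = 10.09% − 3.22% = 6.87%
E(R) = R_f + β × MRP = 3.22% + 0.3701 × 6.87% = 5.76%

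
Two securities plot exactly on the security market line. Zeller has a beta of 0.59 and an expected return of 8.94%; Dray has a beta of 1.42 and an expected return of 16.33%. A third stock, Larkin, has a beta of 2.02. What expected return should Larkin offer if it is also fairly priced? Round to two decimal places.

21.67%

MRP (SML slope) = (16.33% − 8.94%) / (1.42 − 0.59) = 7.39% / 0.83 = 8.9036%
R_f (intercept) = 8.94% − 0.59 × 8.9036% = 3.6869%
E(R_Larkin) = R_f + β × MRP = 3.6869% + 2.02 × 8.9036% = 21.67%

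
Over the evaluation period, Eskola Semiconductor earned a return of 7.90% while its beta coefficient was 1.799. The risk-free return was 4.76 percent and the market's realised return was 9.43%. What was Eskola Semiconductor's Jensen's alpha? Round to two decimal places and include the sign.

Market excess return = 9.43% − 4.76% = 4.67%
CAPM benchmark = R_f + β(R_m − R_f) = 4.76% + 1.799 × 4.67% = 13.16133%
α = actual − benchmark = 7.90% − 13.16133% = -5.26%

-5.26%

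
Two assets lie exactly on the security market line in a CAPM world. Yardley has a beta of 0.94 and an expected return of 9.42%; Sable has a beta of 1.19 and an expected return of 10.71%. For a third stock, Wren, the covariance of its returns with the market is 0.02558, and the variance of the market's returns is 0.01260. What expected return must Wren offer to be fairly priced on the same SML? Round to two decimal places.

MRP = (10.71% − 9.42%) / (1.19 − 0.94) = 5.1600%
R_f = 9.42% − 0.94 × 5.1600% = 4.5696%
β_Wren = Cov / Var(R_m) = 0.02558 / 0.01260 = 2.0302
E(R_Wren) = R_f + β × MRP = 4.5696% + 2.0302 × 5.1600% = 15.05%

15.05%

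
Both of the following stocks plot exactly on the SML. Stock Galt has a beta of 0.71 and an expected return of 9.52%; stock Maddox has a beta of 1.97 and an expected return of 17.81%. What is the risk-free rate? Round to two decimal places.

4.85%

Both satisfy E(R) = R_f + β·MRP, so the slope of the SML is
MRP = (17.81% − 9.52%) / (1.97 − 0.71) = 8.29% / 1.26 = 6.5794%
R_f = E(R_Galt) − β_Galt·MRP = 9.52% − 0.71 × 6.5794% = 4.8486%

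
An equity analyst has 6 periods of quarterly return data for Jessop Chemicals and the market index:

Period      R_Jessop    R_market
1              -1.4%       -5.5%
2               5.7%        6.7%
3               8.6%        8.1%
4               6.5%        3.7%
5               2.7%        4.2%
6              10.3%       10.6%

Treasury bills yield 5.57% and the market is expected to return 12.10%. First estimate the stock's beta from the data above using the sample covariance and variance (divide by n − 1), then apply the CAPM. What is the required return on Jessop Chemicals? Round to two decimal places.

10.19%

Mean R_i = (-1.4 + 5.7 + 8.6 + 6.5 + 2.7 + 10.3) / 6 = 5.4000%
Mean R_m = (-5.5 + 6.7 + 8.1 + 3.7 + 4.2 + 10.6) / 6 = 4.6333%
Σ(R_i − R̄_i)(R_m − R̄_m) = 110.0000  ⇒  Cov = 110.0000 / 5 = 22.0000
Σ(R_m − R̄_m)² = 155.6333  ⇒  Var(R_m) = 155.6333 / 5 = 31.1267
β = Cov / Var(R_m) = 22.0000 / 31.1267 = 0.7068
MRP = 12.10% − 5.57% = 6.53%
E(R) = R_f + β × MRP = 5.57% + 0.7068 × 6.53% = 10.19%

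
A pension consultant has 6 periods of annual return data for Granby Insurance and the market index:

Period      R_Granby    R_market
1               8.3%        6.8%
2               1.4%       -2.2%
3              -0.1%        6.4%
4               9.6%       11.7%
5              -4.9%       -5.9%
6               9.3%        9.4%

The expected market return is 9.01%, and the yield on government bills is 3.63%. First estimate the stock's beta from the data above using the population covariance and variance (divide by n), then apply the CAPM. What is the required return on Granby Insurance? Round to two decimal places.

Mean R_i = (8.3 + 1.4 − 0.1 + 9.6 − 4.9 + 9.3) / 6 = 3.9333%
Mean R_m = (6.8 − 2.2 + 6.4 + 11.7 − 5.9 + 9.4) / 6 = 4.3667%
Σ(R_i − R̄_i)(R_m − R̄_m) = 178.3167  ⇒  Cov = 178.3167 / 6 = 29.7195
Σ(R_m − R̄_m)² = 237.6933  ⇒  Var(R_m) = 237.6933 / 6 = 39.6156
β = Cov / Var(R_m) = 29.7195 / 39.6156 = 0.7502
MRP = 9.01% − 3.63% = 5.38%
E(R) = R_f + β × MRP = 3.63% + 0.7502 × 5.38% = 7.67%

7.67%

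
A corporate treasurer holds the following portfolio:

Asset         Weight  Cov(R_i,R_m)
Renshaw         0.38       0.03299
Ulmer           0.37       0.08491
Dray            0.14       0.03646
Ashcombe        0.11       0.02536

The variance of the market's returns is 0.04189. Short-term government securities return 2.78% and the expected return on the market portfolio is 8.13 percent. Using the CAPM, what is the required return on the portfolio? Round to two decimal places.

β_Renshaw = 0.03299 / 0.04189 = 0.7875
β_Ulmer = 0.08491 / 0.04189 = 2.0270
β_Dray = 0.03646 / 0.04189 = 0.8704
β_Ashcombe = 0.02536 / 0.04189 = 0.6054
β_P = Σ w_i β_i = 0.38×0.7875 + 0.37×2.0270 + 0.14×0.8704 + 0.11×0.6054 = 1.2377
MRP = 8.13% − 2.78% = 5.35%
E(R_P) = R_f + β_P × MRP = 2.78% + 1.2377 × 5.35% = 9.40%

9.40%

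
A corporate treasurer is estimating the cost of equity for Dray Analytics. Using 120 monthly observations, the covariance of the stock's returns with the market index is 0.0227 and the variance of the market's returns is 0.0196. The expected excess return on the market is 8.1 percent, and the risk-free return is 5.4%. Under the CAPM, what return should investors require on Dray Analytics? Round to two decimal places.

β = Cov(R_i, R_m) / Var(R_m) = 0.0227 / 0.0196 = 1.1582
E(R) = R_f + β × MRP = 5.4% + 1.1582 × 8.1% = 14.78%

14.78%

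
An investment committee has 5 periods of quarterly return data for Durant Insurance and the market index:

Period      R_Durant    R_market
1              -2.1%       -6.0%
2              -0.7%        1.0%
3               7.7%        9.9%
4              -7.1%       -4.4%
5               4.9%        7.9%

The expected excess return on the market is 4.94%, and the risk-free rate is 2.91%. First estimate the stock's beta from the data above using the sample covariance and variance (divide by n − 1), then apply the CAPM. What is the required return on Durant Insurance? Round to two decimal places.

Mean R_i = (-2.1 − 0.7 + 7.7 − 7.1 + 4.9) / 5 = 0.5400%
Mean R_m = (-6.0 + 1.0 + 9.9 − 4.4 + 7.9) / 5 = 1.6800%
Σ(R_i − R̄_i)(R_m − R̄_m) = 153.5440  ⇒  Cov = 153.5440 / 4 = 38.3860
Σ(R_m − R̄_m)² = 202.6680  ⇒  Var(R_m) = 202.6680 / 4 = 50.6670
β = Cov / Var(R_m) = 38.3860 / 50.6670 = 0.7576
E(R) = R_f + β × MRP = 2.91% + 0.7576 × 4.94% = 6.65%

6.65%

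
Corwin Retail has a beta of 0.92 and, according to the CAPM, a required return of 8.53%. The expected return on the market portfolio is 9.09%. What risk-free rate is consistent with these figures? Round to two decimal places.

2.09%

E(R) = R_f + β(E(R_m) − R_f) = R_f(1 − β) + β·E(R_m)
8.53% = R_f × (1 − 0.92) + 0.92 × 9.09%
8.53% = R_f × 0.08 + 8.3628%
R_f = (8.53% − 8.3628%) / 0.08 = 2.09%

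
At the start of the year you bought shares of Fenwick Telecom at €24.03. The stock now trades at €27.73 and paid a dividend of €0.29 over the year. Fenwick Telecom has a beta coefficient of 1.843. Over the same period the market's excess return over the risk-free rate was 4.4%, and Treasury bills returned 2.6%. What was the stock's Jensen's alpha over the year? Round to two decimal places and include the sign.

Realised HPR = (P1 + D1 − P0) / P0 = (27.73 + 0.29 − 24.03) / 24.03 = 3.99 / 24.03 = 16.6042%
CAPM required = R_f + β·MRP = 2.6% + 1.843 × 4.4% = 10.7092%
α = realised − required = 16.6042% − 10.7092% = +5.90%

+5.90%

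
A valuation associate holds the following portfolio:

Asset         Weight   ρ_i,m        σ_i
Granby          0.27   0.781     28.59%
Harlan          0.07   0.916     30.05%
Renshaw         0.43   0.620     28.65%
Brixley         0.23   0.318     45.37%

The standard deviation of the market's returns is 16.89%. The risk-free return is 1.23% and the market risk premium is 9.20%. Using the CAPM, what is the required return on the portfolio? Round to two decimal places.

11.53%

β_Granby = 0.781 × 28.59% / 16.89% = 1.3220
β_Harlan = 0.916 × 30.05% / 16.89% = 1.6297
β_Renshaw = 0.620 × 28.65% / 16.89% = 1.0517
β_Brixley = 0.318 × 45.37% / 16.89% = 0.8542
β_P = Σ w_i β_i = 0.27×1.3220 + 0.07×1.6297 + 0.43×1.0517 + 0.23×0.8542 = 1.1197
E(R_P) = R_f + β_P × MRP = 1.23% + 1.1197 × 9.20% = 11.53%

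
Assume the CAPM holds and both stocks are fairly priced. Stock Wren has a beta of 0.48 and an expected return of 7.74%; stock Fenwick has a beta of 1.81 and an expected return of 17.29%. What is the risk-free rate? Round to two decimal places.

4.29%

Both satisfy E(R) = R_f + β·MRP, so the slope of the SML is
MRP = (17.29% − 7.74%) / (1.81 − 0.48) = 9.55% / 1.33 = 7.1805%
R_f = E(R_Wren) − β_Wren·MRP = 7.74% − 0.48 × 7.1805% = 4.2934%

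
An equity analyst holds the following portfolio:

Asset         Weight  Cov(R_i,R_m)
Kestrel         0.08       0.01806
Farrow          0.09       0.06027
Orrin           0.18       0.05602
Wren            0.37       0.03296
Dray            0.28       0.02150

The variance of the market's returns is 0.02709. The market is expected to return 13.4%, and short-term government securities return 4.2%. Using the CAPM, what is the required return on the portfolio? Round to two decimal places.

β_Kestrel = 0.01806 / 0.02709 = 0.6667
β_Farrow = 0.06027 / 0.02709 = 2.2248
β_Orrin = 0.05602 / 0.02709 = 2.0679
β_Wren = 0.03296 / 0.02709 = 1.2167
β_Dray = 0.02150 / 0.02709 = 0.7937
β_P = Σ w_i β_i = 0.08×0.6667 + 0.09×2.2248 + 0.18×2.0679 + 0.37×1.2167 + 0.28×0.7937 = 1.2982
MRP = 13.4% − 4.2% = 9.20%
E(R_P) = R_f + β_P × MRP = 4.2% + 1.2982 × 9.2% = 16.14%

16.14%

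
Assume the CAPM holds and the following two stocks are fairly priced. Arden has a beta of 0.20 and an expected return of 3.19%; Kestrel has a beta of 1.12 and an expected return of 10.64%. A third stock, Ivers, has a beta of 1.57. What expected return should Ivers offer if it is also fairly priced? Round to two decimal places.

14.28%

MRP (SML slope) = (10.64% − 3.19%) / (1.12 − 0.20) = 7.45% / 0.92 = 8.0978%
R_f (intercept) = 3.19% − 0.20 × 8.0978% = 1.5704%
E(R_Ivers) = R_f + β × MRP = 1.5704% + 1.57 × 8.0978% = 14.28%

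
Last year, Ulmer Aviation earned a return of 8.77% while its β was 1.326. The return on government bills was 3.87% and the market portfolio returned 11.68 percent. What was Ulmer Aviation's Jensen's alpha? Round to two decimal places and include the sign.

-5.46%

Market excess return = 11.68% − 3.87% = 7.81%
CAPM benchmark = R_f + β(R_m − R_f) = 3.87% + 1.326 × 7.81% = 14.22606%
α = actual − benchmark = 8.77% − 14.22606% = -5.46%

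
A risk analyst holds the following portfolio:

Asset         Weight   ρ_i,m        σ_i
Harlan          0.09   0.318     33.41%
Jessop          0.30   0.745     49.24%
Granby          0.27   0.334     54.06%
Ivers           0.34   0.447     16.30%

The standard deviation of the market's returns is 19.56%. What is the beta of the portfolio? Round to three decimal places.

0.987

β_Harlan = 0.318 × 33.41% / 19.56% = 0.5432
β_Jessop = 0.745 × 49.24% / 19.56% = 1.8754
β_Granby = 0.334 × 54.06% / 19.56% = 0.9231
β_Ivers = 0.447 × 16.30% / 19.56% = 0.3725
β_P = Σ w_i β_i = 0.09×0.5432 + 0.30×1.8754 + 0.27×0.9231 + 0.34×0.3725 = 0.9874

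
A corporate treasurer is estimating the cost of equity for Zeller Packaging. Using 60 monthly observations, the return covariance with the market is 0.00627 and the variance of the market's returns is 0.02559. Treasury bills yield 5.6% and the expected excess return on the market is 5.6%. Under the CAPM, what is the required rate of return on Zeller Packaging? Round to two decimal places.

6.97%

β = Cov(R_i, R_m) / Var(R_m) = 0.00627 / 0.02559 = 0.2450
E(R) = R_f + β × MRP = 5.6% + 0.2450 × 5.6% = 6.97%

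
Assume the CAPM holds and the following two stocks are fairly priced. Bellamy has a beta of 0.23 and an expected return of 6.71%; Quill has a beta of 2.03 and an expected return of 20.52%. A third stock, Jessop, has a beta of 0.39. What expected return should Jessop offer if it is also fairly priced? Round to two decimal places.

7.94%

MRP (SML slope) = (20.52% − 6.71%) / (2.03 − 0.23) = 13.81% / 1.80 = 7.6722%
R_f (intercept) = 6.71% − 0.23 × 7.6722% = 4.9454%
E(R_Jessop) = R_f + β × MRP = 4.9454% + 0.39 × 7.6722% = 7.94%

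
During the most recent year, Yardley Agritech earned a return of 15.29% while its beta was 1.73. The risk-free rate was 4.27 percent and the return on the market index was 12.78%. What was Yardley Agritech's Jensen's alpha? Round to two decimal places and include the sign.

Market excess return = 12.78% − 4.27% = 8.51%
CAPM benchmark = R_f + β(R_m − R_f) = 4.27% + 1.73 × 8.51% = 18.9923%
α = actual − benchmark = 15.29% − 18.9923% = -3.70%

-3.70%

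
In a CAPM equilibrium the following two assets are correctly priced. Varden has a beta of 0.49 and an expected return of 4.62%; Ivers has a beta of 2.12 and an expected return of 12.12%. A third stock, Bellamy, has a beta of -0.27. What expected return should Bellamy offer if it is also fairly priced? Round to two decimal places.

MRP (SML slope) = (12.12% − 4.62%) / (2.12 − 0.49) = 7.50% / 1.63 = 4.6012%
R_f (intercept) = 4.62% − 0.49 × 4.6012% = 2.3654%
E(R_Bellamy) = R_f + β × MRP = 2.3654% + -0.27 × 4.6012% = 1.12%

1.12%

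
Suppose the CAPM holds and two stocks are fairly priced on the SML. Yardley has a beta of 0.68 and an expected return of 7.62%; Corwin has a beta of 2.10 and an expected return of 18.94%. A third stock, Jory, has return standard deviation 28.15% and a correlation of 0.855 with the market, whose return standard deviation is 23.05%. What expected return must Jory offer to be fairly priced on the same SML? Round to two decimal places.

10.52%

MRP = (18.94% − 7.62%) / (2.10 − 0.68) = 7.9718%
R_f = 7.62% − 0.68 × 7.9718% = 2.1992%
β_Jory = ρ·σ_i/σ_m = 0.855 × 28.15 / 23.05 = 1.0442
E(R_Jory) = R_f + β × MRP = 2.1992% + 1.0442 × 7.9718% = 10.52%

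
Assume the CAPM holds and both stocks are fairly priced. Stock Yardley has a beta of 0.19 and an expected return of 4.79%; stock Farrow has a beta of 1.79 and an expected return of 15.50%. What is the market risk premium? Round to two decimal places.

6.69%

Both satisfy E(R) = R_f + β·MRP, so the slope of the SML is
MRP = (15.50% − 4.79%) / (1.79 − 0.19) = 10.71% / 1.60 = 6.6938%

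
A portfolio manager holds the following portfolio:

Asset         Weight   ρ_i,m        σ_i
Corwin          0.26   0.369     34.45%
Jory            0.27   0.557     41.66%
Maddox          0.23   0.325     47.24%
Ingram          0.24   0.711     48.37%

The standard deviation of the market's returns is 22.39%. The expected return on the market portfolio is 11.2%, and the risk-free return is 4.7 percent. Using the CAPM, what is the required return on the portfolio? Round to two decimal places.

10.90%

β_Corwin = 0.369 × 34.45% / 22.39% = 0.5678
β_Jory = 0.557 × 41.66% / 22.39% = 1.0364
β_Maddox = 0.325 × 47.24% / 22.39% = 0.6857
β_Ingram = 0.711 × 48.37% / 22.39% = 1.5360
β_P = Σ w_i β_i = 0.26×0.5678 + 0.27×1.0364 + 0.23×0.6857 + 0.24×1.5360 = 0.9538
MRP = 11.2% − 4.7% = 6.50%
E(R_P) = R_f + β_P × MRP = 4.7% + 0.9538 × 6.5% = 10.90%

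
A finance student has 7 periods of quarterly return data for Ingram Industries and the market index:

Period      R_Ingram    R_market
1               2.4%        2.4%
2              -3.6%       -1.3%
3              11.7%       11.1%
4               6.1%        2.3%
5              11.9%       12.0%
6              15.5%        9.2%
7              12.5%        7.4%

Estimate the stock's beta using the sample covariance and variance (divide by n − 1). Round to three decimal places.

1.197

Mean R_i = (2.4 − 3.6 + 11.7 + 6.1 + 11.9 + 15.5 + 12.5) / 7 = 8.0714%
Mean R_m = (2.4 − 1.3 + 11.1 + 2.3 + 12.0 + 9.2 + 7.4) / 7 = 6.1571%
Σ(R_i − R̄_i)(R_m − R̄_m) = 184.3614  ⇒  Cov = 184.3614 / 6 = 30.7269
Σ(R_m − R̄_m)² = 153.9771  ⇒  Var(R_m) = 153.9771 / 6 = 25.6629
β = Cov / Var(R_m) = 30.7269 / 25.6629 = 1.1973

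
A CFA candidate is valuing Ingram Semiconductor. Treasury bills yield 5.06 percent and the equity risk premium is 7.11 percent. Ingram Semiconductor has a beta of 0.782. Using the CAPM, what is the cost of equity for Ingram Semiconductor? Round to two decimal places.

10.62%

E(R) = R_f + β × MRP = 5.06% + 0.782 × 7.11% = 10.62%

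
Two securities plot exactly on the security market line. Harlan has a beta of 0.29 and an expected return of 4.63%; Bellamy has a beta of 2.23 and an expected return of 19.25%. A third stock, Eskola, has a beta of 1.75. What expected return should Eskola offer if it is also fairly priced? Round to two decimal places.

15.63%

MRP (SML slope) = (19.25% − 4.63%) / (2.23 − 0.29) = 14.62% / 1.94 = 7.5361%
R_f (intercept) = 4.63% − 0.29 × 7.5361% = 2.4445%
E(R_Eskola) = R_f + β × MRP = 2.4445% + 1.75 × 7.5361% = 15.63%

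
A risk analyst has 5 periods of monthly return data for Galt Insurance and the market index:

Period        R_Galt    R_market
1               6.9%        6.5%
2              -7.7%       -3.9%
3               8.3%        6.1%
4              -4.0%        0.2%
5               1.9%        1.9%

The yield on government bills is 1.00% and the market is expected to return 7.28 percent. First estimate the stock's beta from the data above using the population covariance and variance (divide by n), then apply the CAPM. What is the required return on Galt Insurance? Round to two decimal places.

10.77%

Mean R_i = (6.9 − 7.7 + 8.3 − 4.0 + 1.9) / 5 = 1.0800%
Mean R_m = (6.5 − 3.9 + 6.1 + 0.2 + 1.9) / 5 = 2.1600%
Σ(R_i − R̄_i)(R_m − R̄_m) = 116.6560  ⇒  Cov = 116.6560 / 5 = 23.3312
Σ(R_m − R̄_m)² = 74.9920  ⇒  Var(R_m) = 74.9920 / 5 = 14.9984
β = Cov / Var(R_m) = 23.3312 / 14.9984 = 1.5556
MRP = 7.28% − 1.00% = 6.28%
E(R) = R_f + β × MRP = 1.00% + 1.5556 × 6.28% = 10.77%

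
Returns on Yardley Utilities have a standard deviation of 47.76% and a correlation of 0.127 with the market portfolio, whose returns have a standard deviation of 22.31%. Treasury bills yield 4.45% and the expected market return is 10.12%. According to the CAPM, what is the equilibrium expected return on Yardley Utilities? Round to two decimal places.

β = ρ × σ_i / σ_m = 0.127 × 47.76% / 22.31% = 0.2719
MRP = 10.12% − 4.45% = 5.67%
E(R) = 4.45% + 0.2719 × 5.67% = 5.99%

5.99%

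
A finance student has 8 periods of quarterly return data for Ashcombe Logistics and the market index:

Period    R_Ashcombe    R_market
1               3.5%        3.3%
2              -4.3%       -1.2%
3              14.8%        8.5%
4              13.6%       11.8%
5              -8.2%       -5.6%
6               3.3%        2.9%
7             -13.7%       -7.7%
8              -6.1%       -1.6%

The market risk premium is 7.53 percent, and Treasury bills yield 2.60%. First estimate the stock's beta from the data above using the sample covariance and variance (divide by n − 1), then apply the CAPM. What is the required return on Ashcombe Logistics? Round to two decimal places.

13.95%

Mean R_i = (3.5 − 4.3 + 14.8 + 13.6 − 8.2 + 3.3 − 13.7 − 6.1) / 8 = 0.3625%
Mean R_m = (3.3 − 1.2 + 8.5 + 11.8 − 5.6 + 2.9 − 7.7 − 1.6) / 8 = 1.3000%
Σ(R_i − R̄_i)(R_m − R̄_m) = 469.9600  ⇒  Cov = 469.9600 / 7 = 67.1371
Σ(R_m − R̄_m)² = 311.9200  ⇒  Var(R_m) = 311.9200 / 7 = 44.5600
β = Cov / Var(R_m) = 67.1371 / 44.5600 = 1.5067
E(R) = R_f + β × MRP = 2.60% + 1.5067 × 7.53% = 13.95%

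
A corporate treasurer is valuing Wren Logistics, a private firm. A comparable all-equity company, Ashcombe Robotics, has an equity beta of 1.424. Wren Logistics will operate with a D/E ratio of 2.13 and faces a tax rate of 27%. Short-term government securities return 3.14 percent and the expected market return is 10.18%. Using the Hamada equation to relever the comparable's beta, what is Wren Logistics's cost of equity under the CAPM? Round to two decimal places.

β_L = β_U × [1 + (1 − t)(D/E)] = 1.424 × [1 + (1 − 0.27) × 2.13]
    = 1.424 × [1 + 0.73 × 2.13] = 1.424 × 2.5549 = 3.6382
MRP = 10.18% − 3.14% = 7.04%
E(R) = R_f + β_L × MRP = 3.14% + 3.6382 × 7.04% = 28.75%

28.75%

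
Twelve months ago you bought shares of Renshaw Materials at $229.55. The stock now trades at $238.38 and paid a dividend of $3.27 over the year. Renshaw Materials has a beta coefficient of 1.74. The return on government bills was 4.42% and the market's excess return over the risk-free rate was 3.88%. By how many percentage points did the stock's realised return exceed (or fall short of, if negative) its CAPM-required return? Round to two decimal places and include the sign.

-5.90%

Realised HPR = (P1 + D1 − P0) / P0 = (238.38 + 3.27 − 229.55) / 229.55 = 12.10 / 229.55 = 5.2712%
CAPM required = R_f + β·MRP = 4.42% + 1.74 × 3.88% = 11.1712%
α = realised − required = 5.2712% − 11.1712% = -5.90%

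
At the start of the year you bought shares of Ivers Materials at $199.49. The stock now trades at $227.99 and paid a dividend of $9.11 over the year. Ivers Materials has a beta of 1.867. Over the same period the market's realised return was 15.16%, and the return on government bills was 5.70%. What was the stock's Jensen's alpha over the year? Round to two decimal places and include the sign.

-4.51%

Realised HPR = (P1 + D1 − P0) / P0 = (227.99 + 9.11 − 199.49) / 199.49 = 37.61 / 199.49 = 18.8531%
MRP = 15.16% − 5.70% = 9.46%
CAPM required = R_f + β·MRP = 5.70% + 1.867 × 9.46% = 23.36182%
α = realised − required = 18.8531% − 23.36182% = -4.51%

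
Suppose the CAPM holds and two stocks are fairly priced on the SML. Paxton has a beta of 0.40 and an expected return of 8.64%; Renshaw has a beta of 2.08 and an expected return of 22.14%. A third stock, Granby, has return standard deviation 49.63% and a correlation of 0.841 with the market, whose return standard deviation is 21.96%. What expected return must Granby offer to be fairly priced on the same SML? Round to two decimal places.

20.70%

MRP = (22.14% − 8.64%) / (2.08 − 0.40) = 8.0357%
R_f = 8.64% − 0.40 × 8.0357% = 5.4257%
β_Granby = ρ·σ_i/σ_m = 0.841 × 49.63 / 21.96 = 1.9007
E(R_Granby) = R_f + β × MRP = 5.4257% + 1.9007 × 8.0357% = 20.70%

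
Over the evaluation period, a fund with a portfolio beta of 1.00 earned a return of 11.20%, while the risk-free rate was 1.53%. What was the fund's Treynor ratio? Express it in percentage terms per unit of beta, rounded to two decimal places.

9.67%

Treynor = (R_P − R_f) / β_P = (11.20% − 1.53%) / 1.0000 = 9.67% / 1.0000 = 9.67%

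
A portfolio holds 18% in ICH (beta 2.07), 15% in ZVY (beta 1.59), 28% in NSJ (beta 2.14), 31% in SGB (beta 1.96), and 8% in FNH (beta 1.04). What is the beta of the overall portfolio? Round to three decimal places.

β_P = Σ w_i β_i = 0.18×2.07 + 0.15×1.59 + 0.28×2.14 + 0.31×1.96 + 0.08×1.04 = 1.9011

1.901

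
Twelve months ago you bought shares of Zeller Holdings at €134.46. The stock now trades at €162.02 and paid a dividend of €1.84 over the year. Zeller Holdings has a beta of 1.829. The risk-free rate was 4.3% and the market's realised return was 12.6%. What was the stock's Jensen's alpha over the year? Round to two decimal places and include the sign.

Realised HPR = (P1 + D1 − P0) / P0 = (162.02 + 1.84 − 134.46) / 134.46 = 29.40 / 134.46 = 21.8652%
MRP = 12.6% − 4.3% = 8.30%
CAPM required = R_f + β·MRP = 4.3% + 1.829 × 8.3% = 19.4807%
α = realised − required = 21.8652% − 19.4807% = +2.38%

+2.38%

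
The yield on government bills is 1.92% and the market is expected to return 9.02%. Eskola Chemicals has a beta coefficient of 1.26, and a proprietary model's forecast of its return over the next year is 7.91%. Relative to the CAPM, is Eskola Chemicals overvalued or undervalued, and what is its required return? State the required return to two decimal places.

MRP = 9.02% − 1.92% = 7.10%
Required return = R_f + β·MRP = 1.92% + 1.26 × 7.10% = 10.87%
Forecast 7.91% < required 10.87% → the stock plots below the SML → overvalued.

Overvalued; required return 10.87%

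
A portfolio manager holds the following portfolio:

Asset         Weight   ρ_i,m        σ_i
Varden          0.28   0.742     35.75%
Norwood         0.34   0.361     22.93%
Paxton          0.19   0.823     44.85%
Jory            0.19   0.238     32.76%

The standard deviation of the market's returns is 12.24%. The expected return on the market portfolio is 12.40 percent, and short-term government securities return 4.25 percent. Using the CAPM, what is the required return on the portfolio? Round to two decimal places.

16.73%

β_Varden = 0.742 × 35.75% / 12.24% = 2.1672
β_Norwood = 0.361 × 22.93% / 12.24% = 0.6763
β_Paxton = 0.823 × 44.85% / 12.24% = 3.0156
β_Jory = 0.238 × 32.76% / 12.24% = 0.6370
β_P = Σ w_i β_i = 0.28×2.1672 + 0.34×0.6763 + 0.19×3.0156 + 0.19×0.6370 = 1.5308
MRP = 12.40% − 4.25% = 8.15%
E(R_P) = R_f + β_P × MRP = 4.25% + 1.5308 × 8.15% = 16.73%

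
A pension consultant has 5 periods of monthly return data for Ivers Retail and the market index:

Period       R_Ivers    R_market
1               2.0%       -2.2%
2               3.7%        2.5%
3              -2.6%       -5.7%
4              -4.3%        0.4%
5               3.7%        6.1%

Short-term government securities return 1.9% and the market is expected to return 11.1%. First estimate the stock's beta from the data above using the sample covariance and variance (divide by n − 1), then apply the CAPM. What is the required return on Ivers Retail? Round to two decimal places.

6.46%

Mean R_i = (2.0 + 3.7 − 2.6 − 4.3 + 3.7) / 5 = 0.5000%
Mean R_m = (-2.2 + 2.5 − 5.7 + 0.4 + 6.1) / 5 = 0.2200%
Σ(R_i − R̄_i)(R_m − R̄_m) = 39.9700  ⇒  Cov = 39.9700 / 4 = 9.9925
Σ(R_m − R̄_m)² = 80.7080  ⇒  Var(R_m) = 80.7080 / 4 = 20.1770
β = Cov / Var(R_m) = 9.9925 / 20.1770 = 0.4952
MRP = 11.1% − 1.9% = 9.20%
E(R) = R_f + β × MRP = 1.9% + 0.4952 × 9.2% = 6.46%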